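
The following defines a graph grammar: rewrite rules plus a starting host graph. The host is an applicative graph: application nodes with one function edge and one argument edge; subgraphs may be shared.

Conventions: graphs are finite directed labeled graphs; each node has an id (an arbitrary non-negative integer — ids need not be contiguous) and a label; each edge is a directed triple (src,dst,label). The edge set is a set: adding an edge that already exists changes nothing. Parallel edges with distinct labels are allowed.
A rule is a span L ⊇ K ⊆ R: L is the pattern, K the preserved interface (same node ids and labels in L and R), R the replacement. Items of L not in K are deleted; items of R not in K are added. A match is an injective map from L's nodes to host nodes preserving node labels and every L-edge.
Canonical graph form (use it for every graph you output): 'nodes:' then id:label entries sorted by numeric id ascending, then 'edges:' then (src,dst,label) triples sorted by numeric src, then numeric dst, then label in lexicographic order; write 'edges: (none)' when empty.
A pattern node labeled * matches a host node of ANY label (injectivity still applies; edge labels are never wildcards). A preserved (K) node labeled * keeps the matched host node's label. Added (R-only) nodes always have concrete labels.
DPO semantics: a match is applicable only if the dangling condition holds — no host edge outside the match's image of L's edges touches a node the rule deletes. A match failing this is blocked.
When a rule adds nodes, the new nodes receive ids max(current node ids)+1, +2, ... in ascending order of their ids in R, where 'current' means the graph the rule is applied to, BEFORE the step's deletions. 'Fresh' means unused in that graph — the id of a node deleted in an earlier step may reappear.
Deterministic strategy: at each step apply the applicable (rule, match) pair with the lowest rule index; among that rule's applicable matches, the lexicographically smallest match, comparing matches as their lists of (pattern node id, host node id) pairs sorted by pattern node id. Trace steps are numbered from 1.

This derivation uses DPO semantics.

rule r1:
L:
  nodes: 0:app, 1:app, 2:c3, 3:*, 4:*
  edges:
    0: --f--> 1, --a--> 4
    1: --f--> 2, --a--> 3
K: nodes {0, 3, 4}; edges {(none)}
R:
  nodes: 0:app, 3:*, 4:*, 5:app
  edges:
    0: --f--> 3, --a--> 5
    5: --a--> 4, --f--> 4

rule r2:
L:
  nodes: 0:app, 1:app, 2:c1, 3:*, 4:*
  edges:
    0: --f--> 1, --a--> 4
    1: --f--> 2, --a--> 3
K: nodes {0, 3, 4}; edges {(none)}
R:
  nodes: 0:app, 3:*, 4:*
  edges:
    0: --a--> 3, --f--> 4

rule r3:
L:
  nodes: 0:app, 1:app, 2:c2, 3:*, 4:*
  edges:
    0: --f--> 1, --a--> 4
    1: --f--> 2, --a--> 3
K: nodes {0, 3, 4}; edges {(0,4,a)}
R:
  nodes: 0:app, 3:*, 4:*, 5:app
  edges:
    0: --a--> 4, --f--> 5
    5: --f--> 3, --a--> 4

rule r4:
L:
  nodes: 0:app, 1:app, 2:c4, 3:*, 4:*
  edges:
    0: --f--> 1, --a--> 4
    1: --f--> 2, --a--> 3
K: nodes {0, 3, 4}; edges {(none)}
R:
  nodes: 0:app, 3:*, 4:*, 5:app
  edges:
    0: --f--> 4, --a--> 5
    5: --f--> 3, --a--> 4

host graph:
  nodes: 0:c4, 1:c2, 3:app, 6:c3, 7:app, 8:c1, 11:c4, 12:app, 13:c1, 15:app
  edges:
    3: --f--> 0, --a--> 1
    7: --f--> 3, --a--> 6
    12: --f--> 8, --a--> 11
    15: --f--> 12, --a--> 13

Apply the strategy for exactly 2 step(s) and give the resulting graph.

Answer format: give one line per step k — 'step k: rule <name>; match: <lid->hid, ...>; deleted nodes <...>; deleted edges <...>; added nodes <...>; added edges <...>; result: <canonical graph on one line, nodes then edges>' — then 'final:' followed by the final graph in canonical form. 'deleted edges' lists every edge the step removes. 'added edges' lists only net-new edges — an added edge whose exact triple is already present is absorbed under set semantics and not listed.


step 1: rule r2; match: 0->15, 1->12, 2->8, 3->11, 4->13; deleted nodes 8, 12; deleted edges (12,8,f); (12,11,a); (15,12,f); (15,13,a); added nodes (none); added edges (15,11,a); (15,13,f); result: nodes: 0:c4, 1:c2, 3:app, 6:c3, 7:app, 11:c4, 13:c1, 15:app edges: (3,0,f); (3,1,a); (7,3,f); (7,6,a); (15,11,a); (15,13,f)
step 2: rule r4; match: 0->7, 1->3, 2->0, 3->1, 4->6; deleted nodes 0, 3; deleted edges (3,0,f); (3,1,a); (7,3,f); (7,6,a); added nodes 16; added edges (7,6,f); (7,16,a); (16,1,f); (16,6,a); result: nodes: 1:c2, 6:c3, 7:app, 11:c4, 13:c1, 15:app, 16:app edges: (7,6,f); (7,16,a); (15,11,a); (15,13,f); (16,1,f); (16,6,a)
final:
nodes: 1:c2, 6:c3, 7:app, 11:c4, 13:c1, 15:app, 16:app
edges: (7,6,f); (7,16,a); (15,11,a); (15,13,f); (16,1,f); (16,6,a)


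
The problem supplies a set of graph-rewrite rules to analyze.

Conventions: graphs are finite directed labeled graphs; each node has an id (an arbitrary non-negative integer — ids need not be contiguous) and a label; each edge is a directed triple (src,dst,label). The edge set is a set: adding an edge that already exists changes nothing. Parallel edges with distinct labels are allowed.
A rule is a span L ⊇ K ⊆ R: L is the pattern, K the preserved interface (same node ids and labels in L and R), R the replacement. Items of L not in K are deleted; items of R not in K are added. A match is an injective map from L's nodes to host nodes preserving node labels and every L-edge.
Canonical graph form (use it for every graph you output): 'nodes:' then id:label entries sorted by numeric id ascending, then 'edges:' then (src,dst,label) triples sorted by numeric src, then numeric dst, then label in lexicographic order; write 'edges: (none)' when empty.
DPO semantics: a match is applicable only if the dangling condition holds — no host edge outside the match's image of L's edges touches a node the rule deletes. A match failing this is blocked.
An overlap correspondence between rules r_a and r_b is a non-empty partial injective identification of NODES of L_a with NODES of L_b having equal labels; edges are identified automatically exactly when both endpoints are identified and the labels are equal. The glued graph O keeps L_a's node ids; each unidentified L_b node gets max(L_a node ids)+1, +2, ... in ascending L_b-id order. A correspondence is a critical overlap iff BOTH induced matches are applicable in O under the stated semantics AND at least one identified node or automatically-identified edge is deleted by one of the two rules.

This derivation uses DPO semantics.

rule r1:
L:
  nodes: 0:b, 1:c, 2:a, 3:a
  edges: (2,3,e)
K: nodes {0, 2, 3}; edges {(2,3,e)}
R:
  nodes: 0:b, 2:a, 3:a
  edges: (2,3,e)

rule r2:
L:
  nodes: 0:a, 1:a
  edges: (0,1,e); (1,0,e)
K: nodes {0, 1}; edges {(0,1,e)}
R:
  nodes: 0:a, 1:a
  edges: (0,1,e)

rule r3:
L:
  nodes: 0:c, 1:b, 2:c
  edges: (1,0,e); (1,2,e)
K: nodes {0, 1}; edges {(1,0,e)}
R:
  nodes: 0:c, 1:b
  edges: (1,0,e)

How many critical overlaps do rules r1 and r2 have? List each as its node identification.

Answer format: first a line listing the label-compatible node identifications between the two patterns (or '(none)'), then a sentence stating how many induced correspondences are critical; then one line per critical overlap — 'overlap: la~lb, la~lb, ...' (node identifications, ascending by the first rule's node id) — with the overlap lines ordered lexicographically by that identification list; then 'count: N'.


label-compatible node identifications between L(r1) and L(r2): 2~0, 2~1, 3~0, 3~1
1 of the induced correspondences is a critical overlap of r1 and r2.
overlap: 2~1, 3~0
count: 1


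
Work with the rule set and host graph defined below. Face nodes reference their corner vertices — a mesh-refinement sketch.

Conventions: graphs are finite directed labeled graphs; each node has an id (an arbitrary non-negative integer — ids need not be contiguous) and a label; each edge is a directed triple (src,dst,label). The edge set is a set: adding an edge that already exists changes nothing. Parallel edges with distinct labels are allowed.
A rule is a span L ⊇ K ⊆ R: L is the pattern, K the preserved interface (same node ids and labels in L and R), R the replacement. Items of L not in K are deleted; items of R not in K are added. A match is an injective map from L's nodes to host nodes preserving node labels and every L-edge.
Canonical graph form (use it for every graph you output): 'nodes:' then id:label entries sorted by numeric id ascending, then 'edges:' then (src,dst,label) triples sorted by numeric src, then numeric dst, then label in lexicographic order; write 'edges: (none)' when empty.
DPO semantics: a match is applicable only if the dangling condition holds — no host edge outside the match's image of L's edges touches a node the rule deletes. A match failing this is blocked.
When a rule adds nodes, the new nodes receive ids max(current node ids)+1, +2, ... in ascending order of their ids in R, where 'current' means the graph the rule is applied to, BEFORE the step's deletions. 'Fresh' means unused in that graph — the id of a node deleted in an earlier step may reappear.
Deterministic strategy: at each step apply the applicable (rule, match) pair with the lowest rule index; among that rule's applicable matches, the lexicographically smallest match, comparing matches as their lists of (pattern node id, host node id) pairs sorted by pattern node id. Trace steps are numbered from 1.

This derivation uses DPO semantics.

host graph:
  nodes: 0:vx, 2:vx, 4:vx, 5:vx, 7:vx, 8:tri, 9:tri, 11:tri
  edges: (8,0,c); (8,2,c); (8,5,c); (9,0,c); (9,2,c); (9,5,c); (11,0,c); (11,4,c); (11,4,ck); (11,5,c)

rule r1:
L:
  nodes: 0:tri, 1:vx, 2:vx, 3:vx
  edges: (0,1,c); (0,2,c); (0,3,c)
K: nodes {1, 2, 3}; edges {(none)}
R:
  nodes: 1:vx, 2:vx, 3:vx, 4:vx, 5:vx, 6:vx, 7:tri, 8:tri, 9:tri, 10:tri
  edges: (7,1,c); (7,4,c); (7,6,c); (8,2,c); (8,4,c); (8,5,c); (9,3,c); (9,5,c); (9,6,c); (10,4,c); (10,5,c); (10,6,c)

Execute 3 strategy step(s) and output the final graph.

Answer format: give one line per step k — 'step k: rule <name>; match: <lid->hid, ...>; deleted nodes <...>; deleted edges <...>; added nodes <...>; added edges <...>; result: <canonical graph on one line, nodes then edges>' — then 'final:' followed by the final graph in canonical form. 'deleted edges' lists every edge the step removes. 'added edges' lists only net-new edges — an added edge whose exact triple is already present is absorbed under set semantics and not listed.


step 1: rule r1; match: 0->8, 1->0, 2->2, 3->5; deleted nodes 8; deleted edges (8,0,c); (8,2,c); (8,5,c); added nodes 12, 13, 14, 15, 16, 17, 18; added edges (15,0,c); (15,12,c); (15,14,c); (16,2,c); (16,12,c); (16,13,c); (17,5,c); (17,13,c); (17,14,c); (18,12,c); (18,13,c); (18,14,c); result: nodes: 0:vx, 2:vx, 4:vx, 5:vx, 7:vx, 9:tri, 11:tri, 12:vx, 13:vx, 14:vx, 15:tri, 16:tri, 17:tri, 18:tri edges: (9,0,c); (9,2,c); (9,5,c); (11,0,c); (11,4,c); (11,4,ck); (11,5,c); (15,0,c); (15,12,c); (15,14,c); (16,2,c); (16,12,c); (16,13,c); (17,5,c); (17,13,c); (17,14,c); (18,12,c); (18,13,c); (18,14,c)
step 2: rule r1; match: 0->9, 1->0, 2->2, 3->5; deleted nodes 9; deleted edges (9,0,c); (9,2,c); (9,5,c); added nodes 19, 20, 21, 22, 23, 24, 25; added edges (22,0,c); (22,19,c); (22,21,c); (23,2,c); (23,19,c); (23,20,c); (24,5,c); (24,20,c); (24,21,c); (25,19,c); (25,20,c); (25,21,c); result: nodes: 0:vx, 2:vx, 4:vx, 5:vx, 7:vx, 11:tri, 12:vx, 13:vx, 14:vx, 15:tri, 16:tri, 17:tri, 18:tri, 19:vx, 20:vx, 21:vx, 22:tri, 23:tri, 24:tri, 25:tri edges: (11,0,c); (11,4,c); (11,4,ck); (11,5,c); (15,0,c); (15,12,c); (15,14,c); (16,2,c); (16,12,c); (16,13,c); (17,5,c); (17,13,c); (17,14,c); (18,12,c); (18,13,c); (18,14,c); (22,0,c); (22,19,c); (22,21,c); (23,2,c); (23,19,c); (23,20,c); (24,5,c); (24,20,c); (24,21,c); (25,19,c); (25,20,c); (25,21,c)
step 3: rule r1; match: 0->15, 1->0, 2->12, 3->14; deleted nodes 15; deleted edges (15,0,c); (15,12,c); (15,14,c); added nodes 26, 27, 28, 29, 30, 31, 32; added edges (29,0,c); (29,26,c); (29,28,c); (30,12,c); (30,26,c); (30,27,c); (31,14,c); (31,27,c); (31,28,c); (32,26,c); (32,27,c); (32,28,c); result: nodes: 0:vx, 2:vx, 4:vx, 5:vx, 7:vx, 11:tri, 12:vx, 13:vx, 14:vx, 16:tri, 17:tri, 18:tri, 19:vx, 20:vx, 21:vx, 22:tri, 23:tri, 24:tri, 25:tri, 26:vx, 27:vx, 28:vx, 29:tri, 30:tri, 31:tri, 32:tri edges: (11,0,c); (11,4,c); (11,4,ck); (11,5,c); (16,2,c); (16,12,c); (16,13,c); (17,5,c); (17,13,c); (17,14,c); (18,12,c); (18,13,c); (18,14,c); (22,0,c); (22,19,c); (22,21,c); (23,2,c); (23,19,c); (23,20,c); (24,5,c); (24,20,c); (24,21,c); (25,19,c); (25,20,c); (25,21,c); (29,0,c); (29,26,c); (29,28,c); (30,12,c); (30,26,c); (30,27,c); (31,14,c); (31,27,c); (31,28,c); (32,26,c); (32,27,c); (32,28,c)
final:
nodes: 0:vx, 2:vx, 4:vx, 5:vx, 7:vx, 11:tri, 12:vx, 13:vx, 14:vx, 16:tri, 17:tri, 18:tri, 19:vx, 20:vx, 21:vx, 22:tri, 23:tri, 24:tri, 25:tri, 26:vx, 27:vx, 28:vx, 29:tri, 30:tri, 31:tri, 32:tri
edges: (11,0,c); (11,4,c); (11,4,ck); (11,5,c); (16,2,c); (16,12,c); (16,13,c); (17,5,c); (17,13,c); (17,14,c); (18,12,c); (18,13,c); (18,14,c); (22,0,c); (22,19,c); (22,21,c); (23,2,c); (23,19,c); (23,20,c); (24,5,c); (24,20,c); (24,21,c); (25,19,c); (25,20,c); (25,21,c); (29,0,c); (29,26,c); (29,28,c); (30,12,c); (30,26,c); (30,27,c); (31,14,c); (31,27,c); (31,28,c); (32,26,c); (32,27,c); (32,28,c)


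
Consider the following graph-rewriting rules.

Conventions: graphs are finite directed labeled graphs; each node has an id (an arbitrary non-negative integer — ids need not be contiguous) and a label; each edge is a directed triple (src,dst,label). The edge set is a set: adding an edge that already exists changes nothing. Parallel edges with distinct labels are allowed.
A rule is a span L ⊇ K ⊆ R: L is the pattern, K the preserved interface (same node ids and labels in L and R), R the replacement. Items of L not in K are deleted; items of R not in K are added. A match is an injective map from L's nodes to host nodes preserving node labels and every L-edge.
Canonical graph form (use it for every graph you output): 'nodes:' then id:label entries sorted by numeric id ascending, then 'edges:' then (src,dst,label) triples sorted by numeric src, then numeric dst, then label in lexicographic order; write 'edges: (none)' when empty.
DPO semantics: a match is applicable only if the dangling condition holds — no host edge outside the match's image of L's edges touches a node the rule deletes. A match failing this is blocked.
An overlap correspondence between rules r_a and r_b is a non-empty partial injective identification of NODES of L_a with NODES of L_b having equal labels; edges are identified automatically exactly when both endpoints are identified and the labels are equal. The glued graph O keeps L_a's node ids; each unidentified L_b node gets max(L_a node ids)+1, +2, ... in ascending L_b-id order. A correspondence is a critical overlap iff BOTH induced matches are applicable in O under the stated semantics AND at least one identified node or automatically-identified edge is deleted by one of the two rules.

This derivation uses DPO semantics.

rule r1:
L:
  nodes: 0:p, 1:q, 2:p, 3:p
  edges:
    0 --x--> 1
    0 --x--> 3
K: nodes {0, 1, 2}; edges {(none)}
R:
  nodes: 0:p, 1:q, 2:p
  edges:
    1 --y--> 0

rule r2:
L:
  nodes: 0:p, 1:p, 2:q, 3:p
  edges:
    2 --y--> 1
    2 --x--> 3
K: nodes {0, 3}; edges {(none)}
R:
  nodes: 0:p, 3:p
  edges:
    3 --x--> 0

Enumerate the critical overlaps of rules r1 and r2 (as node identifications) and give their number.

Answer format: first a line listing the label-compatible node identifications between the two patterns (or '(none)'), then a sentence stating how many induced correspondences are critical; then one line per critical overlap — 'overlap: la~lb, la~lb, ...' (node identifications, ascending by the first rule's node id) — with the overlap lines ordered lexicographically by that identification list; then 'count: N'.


label-compatible node identifications between L(r1) and L(r2): 0~0, 0~1, 0~3, 1~2, 2~0, 2~1, 2~3, 3~0, 3~1, 3~3
8 of the induced correspondences are critical overlaps of r1 and r2.
overlap: 0~0, 2~1
overlap: 0~3, 2~1
overlap: 0~3, 2~1, 3~0
overlap: 0~3, 3~0
overlap: 2~1
overlap: 2~1, 3~0
overlap: 2~3, 3~0
overlap: 3~0
count: 8


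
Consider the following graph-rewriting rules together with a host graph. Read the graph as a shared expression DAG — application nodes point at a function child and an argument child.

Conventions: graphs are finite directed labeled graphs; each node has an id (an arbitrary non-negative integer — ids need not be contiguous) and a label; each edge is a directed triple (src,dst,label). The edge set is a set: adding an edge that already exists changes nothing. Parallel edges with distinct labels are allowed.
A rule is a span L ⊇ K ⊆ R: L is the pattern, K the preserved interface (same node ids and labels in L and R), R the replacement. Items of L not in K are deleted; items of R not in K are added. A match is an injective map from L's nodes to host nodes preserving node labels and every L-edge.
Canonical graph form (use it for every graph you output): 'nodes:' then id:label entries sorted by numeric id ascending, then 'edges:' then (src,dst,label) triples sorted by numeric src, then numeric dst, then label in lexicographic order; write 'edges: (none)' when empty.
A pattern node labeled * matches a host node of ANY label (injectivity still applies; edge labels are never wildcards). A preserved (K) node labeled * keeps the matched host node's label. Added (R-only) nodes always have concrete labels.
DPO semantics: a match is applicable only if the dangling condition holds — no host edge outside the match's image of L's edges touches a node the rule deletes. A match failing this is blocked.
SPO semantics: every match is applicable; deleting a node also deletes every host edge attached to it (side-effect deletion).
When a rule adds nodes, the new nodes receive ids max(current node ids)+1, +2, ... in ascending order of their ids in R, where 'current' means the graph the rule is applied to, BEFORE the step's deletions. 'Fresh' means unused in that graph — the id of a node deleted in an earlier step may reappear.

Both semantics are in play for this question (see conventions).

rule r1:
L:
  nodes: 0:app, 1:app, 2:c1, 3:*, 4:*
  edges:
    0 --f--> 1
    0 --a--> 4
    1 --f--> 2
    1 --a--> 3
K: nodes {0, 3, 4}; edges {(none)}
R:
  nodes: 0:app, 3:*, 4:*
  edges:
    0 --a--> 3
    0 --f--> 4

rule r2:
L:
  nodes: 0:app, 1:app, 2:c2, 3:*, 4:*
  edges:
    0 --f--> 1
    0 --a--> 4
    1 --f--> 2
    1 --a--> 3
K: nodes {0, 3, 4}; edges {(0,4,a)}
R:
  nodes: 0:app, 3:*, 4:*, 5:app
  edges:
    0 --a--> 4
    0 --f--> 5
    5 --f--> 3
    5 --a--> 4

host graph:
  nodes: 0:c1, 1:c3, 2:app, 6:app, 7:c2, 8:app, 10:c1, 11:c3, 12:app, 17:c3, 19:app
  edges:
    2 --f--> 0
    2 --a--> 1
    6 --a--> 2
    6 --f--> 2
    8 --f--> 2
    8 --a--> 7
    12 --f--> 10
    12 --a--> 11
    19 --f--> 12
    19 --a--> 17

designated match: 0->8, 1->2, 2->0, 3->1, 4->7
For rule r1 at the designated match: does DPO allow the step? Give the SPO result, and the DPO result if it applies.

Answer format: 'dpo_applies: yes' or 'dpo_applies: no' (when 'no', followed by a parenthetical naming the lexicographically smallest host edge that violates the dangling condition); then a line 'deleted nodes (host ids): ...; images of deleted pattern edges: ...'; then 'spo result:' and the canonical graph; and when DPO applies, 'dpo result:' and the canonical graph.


dpo_applies: no
(the rule deletes node 2, which keeps host edge (6,2,a) outside the match image — the dangling condition fails, DPO blocks; SPO proceeds and side-deletes such edges)
deleted nodes (host ids): 0, 2; images of deleted pattern edges: (2,0,f); (2,1,a); (8,2,f); (8,7,a)
spo result:
nodes: 1:c3, 6:app, 7:c2, 8:app, 10:c1, 11:c3, 12:app, 17:c3, 19:app
edges: (8,1,a); (8,7,f); (12,10,f); (12,11,a); (19,12,f); (19,17,a)


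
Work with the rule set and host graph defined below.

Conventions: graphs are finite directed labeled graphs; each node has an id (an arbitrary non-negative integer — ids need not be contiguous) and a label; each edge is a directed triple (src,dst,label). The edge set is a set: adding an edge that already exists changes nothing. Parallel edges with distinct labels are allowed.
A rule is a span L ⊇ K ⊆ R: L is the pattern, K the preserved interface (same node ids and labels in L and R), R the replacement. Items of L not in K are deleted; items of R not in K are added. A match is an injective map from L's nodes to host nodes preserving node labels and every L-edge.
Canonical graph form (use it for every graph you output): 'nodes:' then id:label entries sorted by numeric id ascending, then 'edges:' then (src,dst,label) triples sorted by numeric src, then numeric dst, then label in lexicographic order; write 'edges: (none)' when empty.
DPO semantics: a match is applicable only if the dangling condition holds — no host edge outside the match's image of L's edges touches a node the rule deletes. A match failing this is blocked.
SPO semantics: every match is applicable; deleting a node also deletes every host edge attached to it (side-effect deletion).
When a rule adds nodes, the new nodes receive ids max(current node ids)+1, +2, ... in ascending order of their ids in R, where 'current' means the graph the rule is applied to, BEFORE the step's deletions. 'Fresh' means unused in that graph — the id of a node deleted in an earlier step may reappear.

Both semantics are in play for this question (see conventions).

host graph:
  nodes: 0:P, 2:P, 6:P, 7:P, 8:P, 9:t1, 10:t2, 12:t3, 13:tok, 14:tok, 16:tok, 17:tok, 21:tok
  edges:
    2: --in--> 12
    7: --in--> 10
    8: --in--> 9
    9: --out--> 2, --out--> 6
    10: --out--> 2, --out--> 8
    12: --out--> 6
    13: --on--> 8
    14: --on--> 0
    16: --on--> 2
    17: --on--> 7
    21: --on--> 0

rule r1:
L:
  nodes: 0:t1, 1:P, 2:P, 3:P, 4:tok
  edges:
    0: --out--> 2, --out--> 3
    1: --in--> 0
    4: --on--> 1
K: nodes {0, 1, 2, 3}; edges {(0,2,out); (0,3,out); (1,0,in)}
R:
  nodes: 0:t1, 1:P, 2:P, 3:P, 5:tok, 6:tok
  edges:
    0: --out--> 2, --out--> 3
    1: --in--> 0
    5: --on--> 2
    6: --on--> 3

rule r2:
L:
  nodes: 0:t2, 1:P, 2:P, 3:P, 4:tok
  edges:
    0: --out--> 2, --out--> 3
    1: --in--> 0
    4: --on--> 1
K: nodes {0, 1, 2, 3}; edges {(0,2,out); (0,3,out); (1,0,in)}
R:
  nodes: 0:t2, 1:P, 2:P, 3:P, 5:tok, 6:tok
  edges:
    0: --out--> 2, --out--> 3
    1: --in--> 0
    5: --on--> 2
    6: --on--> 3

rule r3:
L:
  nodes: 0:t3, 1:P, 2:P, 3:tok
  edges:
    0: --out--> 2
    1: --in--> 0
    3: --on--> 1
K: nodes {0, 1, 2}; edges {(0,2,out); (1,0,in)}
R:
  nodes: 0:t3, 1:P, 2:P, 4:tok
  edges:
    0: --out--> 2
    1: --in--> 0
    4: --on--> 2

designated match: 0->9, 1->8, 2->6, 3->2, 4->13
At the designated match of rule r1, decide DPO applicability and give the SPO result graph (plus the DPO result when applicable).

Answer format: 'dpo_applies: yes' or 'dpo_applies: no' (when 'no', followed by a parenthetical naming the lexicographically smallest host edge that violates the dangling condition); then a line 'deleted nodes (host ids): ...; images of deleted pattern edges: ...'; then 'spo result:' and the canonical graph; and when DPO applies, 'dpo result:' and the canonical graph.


dpo_applies: yes
deleted nodes (host ids): 13; images of deleted pattern edges: (13,8,on)
spo result:
nodes: 0:P, 2:P, 6:P, 7:P, 8:P, 9:t1, 10:t2, 12:t3, 14:tok, 16:tok, 17:tok, 21:tok, 22:tok, 23:tok
edges: (2,12,in); (7,10,in); (8,9,in); (9,2,out); (9,6,out); (10,2,out); (10,8,out); (12,6,out); (14,0,on); (16,2,on); (17,7,on); (21,0,on); (22,6,on); (23,2,on)
dpo result:
nodes: 0:P, 2:P, 6:P, 7:P, 8:P, 9:t1, 10:t2, 12:t3, 14:tok, 16:tok, 17:tok, 21:tok, 22:tok, 23:tok
edges: (2,12,in); (7,10,in); (8,9,in); (9,2,out); (9,6,out); (10,2,out); (10,8,out); (12,6,out); (14,0,on); (16,2,on); (17,7,on); (21,0,on); (22,6,on); (23,2,on)


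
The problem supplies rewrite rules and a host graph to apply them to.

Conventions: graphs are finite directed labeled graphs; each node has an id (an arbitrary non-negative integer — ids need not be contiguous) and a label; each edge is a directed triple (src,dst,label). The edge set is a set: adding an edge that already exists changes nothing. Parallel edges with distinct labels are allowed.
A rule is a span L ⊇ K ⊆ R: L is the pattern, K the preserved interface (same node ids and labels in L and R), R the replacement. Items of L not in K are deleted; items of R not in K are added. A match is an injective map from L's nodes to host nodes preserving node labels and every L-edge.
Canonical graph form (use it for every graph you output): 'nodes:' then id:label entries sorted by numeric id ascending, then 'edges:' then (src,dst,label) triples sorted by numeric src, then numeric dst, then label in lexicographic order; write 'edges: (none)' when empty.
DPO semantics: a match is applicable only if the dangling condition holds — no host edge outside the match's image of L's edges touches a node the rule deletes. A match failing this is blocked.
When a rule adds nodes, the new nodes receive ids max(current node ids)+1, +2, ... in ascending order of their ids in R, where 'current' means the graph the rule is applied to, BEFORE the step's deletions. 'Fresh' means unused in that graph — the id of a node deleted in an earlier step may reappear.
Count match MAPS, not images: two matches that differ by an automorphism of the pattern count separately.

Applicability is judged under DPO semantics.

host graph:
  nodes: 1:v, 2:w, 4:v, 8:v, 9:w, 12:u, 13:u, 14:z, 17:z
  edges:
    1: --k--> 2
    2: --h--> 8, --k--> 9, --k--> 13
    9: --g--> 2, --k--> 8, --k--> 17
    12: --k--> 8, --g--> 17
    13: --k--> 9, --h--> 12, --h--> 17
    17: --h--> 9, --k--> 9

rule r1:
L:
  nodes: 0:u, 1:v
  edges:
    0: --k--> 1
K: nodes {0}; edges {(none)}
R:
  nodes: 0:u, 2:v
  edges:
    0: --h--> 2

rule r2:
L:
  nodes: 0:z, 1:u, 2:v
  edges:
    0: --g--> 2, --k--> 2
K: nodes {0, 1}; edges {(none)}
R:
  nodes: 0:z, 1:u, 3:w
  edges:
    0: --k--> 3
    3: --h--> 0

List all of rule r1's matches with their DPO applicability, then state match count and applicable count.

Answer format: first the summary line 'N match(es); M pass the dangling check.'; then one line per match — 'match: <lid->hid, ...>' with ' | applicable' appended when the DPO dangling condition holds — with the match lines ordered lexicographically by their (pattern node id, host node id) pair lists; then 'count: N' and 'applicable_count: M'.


1 match(es); 0 pass the dangling check.
match: 0->12, 1->8
count: 1
applicable_count: 0


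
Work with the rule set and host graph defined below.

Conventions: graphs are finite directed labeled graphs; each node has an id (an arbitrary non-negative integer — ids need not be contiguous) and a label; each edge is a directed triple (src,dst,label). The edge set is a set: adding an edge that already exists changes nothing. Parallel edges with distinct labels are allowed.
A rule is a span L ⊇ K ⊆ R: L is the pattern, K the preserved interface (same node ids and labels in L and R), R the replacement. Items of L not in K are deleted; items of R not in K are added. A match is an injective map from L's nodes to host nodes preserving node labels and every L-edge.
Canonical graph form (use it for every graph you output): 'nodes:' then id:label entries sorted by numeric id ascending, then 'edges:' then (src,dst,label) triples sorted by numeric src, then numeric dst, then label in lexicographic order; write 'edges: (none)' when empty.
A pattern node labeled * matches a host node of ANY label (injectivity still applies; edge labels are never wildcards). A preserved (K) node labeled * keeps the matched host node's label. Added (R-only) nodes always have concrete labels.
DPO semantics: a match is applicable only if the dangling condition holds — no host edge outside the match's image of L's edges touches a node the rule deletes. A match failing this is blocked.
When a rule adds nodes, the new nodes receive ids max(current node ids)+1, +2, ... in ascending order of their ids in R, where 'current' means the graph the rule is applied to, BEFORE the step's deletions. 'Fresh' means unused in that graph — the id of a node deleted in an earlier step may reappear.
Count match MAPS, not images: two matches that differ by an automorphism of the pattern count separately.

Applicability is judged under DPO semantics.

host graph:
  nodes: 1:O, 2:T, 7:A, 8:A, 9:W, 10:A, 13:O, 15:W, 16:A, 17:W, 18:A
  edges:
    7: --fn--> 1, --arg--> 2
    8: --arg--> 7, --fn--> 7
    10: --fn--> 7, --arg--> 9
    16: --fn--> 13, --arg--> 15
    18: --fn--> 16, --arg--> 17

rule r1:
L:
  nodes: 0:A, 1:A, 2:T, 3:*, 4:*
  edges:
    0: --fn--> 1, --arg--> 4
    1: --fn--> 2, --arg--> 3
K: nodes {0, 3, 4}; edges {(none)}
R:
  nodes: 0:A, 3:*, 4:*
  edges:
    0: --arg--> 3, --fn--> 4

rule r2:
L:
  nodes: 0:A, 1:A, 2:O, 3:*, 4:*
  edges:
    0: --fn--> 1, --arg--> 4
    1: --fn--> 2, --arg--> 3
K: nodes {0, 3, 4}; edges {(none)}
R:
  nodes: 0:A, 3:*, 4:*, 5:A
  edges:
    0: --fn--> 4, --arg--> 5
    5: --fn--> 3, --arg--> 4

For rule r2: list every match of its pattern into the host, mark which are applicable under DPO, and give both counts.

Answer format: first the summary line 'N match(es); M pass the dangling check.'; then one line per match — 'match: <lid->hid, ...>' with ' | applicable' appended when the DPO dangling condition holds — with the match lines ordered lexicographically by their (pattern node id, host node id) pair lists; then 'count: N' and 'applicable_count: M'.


2 match(es); 1 pass the dangling check.
match: 0->10, 1->7, 2->1, 3->2, 4->9
match: 0->18, 1->16, 2->13, 3->15, 4->17 | applicable
count: 2
applicable_count: 1


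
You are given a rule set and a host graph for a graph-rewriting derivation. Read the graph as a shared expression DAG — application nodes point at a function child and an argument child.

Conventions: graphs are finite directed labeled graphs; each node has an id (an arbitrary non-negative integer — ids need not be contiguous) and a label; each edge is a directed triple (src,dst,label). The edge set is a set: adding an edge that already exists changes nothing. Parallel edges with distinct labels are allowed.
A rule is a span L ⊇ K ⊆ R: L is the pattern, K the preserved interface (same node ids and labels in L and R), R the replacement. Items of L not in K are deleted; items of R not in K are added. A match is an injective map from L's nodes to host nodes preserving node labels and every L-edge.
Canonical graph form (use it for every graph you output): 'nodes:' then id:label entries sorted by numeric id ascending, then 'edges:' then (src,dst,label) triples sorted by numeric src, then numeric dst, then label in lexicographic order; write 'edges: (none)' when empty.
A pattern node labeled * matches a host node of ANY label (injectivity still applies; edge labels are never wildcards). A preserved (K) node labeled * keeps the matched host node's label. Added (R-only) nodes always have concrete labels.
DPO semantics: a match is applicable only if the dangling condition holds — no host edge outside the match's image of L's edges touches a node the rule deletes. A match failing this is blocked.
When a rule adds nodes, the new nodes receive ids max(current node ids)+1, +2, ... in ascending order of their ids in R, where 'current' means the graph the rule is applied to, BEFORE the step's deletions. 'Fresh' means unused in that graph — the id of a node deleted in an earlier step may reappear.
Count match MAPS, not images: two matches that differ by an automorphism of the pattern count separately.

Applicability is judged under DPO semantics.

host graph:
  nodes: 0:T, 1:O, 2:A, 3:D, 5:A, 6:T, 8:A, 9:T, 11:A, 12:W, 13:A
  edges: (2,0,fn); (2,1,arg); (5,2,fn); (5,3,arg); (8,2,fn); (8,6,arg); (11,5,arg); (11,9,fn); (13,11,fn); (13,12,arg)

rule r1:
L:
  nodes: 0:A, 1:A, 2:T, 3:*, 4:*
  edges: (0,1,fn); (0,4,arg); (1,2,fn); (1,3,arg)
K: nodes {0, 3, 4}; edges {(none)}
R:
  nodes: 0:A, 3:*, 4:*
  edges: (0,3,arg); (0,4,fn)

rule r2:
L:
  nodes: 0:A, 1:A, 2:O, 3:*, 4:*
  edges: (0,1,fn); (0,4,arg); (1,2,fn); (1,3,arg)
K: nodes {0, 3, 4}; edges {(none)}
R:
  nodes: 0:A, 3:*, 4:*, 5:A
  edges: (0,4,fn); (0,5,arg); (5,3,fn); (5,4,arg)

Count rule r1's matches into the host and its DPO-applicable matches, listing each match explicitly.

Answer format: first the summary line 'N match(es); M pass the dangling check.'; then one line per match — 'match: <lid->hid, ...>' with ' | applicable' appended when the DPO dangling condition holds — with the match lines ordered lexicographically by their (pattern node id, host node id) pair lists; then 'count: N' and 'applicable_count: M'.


3 match(es); 1 pass the dangling check.
match: 0->5, 1->2, 2->0, 3->1, 4->3
match: 0->8, 1->2, 2->0, 3->1, 4->6
match: 0->13, 1->11, 2->9, 3->5, 4->12 | applicable
count: 3
applicable_count: 1


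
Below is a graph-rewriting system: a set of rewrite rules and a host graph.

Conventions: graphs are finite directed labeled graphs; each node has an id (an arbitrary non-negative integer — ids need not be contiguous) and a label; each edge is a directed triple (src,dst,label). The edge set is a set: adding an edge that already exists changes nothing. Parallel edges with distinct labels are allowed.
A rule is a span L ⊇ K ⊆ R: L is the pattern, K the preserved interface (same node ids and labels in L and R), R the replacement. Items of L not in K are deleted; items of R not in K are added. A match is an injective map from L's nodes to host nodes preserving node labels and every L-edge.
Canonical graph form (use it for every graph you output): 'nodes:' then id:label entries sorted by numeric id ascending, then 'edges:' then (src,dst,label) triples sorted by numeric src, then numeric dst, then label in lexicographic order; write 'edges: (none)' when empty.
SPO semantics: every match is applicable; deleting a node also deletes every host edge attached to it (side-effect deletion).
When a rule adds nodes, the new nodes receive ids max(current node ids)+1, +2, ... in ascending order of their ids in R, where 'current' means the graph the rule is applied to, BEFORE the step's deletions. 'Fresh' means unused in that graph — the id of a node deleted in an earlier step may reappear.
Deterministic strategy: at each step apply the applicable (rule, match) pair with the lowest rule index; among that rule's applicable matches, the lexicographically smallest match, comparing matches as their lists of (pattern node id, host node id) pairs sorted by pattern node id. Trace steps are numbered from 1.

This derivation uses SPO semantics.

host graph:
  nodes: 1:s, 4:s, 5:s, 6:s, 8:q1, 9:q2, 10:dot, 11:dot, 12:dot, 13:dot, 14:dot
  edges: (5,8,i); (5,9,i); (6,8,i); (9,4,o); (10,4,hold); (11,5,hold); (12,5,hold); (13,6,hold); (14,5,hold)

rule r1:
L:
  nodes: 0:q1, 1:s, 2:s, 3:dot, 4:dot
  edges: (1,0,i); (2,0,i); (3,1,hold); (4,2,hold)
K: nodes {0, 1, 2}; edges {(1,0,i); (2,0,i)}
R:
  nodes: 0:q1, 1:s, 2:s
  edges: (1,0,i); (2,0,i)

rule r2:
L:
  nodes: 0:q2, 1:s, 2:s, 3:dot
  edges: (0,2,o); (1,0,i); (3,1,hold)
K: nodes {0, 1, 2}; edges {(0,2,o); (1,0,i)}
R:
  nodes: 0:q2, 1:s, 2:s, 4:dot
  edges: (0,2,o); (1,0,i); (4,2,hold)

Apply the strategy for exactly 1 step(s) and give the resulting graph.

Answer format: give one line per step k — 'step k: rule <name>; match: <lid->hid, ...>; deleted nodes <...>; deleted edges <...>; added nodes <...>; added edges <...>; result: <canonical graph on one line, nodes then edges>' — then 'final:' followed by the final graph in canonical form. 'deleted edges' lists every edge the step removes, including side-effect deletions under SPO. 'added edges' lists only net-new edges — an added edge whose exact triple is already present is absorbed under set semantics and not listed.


step 1: rule r1; match: 0->8, 1->5, 2->6, 3->11, 4->13; deleted nodes 11, 13; deleted edges (11,5,hold); (13,6,hold); added nodes (none); added edges (none); result: nodes: 1:s, 4:s, 5:s, 6:s, 8:q1, 9:q2, 10:dot, 12:dot, 14:dot edges: (5,8,i); (5,9,i); (6,8,i); (9,4,o); (10,4,hold); (12,5,hold); (14,5,hold)
final:
nodes: 1:s, 4:s, 5:s, 6:s, 8:q1, 9:q2, 10:dot, 12:dot, 14:dot
edges: (5,8,i); (5,9,i); (6,8,i); (9,4,o); (10,4,hold); (12,5,hold); (14,5,hold)


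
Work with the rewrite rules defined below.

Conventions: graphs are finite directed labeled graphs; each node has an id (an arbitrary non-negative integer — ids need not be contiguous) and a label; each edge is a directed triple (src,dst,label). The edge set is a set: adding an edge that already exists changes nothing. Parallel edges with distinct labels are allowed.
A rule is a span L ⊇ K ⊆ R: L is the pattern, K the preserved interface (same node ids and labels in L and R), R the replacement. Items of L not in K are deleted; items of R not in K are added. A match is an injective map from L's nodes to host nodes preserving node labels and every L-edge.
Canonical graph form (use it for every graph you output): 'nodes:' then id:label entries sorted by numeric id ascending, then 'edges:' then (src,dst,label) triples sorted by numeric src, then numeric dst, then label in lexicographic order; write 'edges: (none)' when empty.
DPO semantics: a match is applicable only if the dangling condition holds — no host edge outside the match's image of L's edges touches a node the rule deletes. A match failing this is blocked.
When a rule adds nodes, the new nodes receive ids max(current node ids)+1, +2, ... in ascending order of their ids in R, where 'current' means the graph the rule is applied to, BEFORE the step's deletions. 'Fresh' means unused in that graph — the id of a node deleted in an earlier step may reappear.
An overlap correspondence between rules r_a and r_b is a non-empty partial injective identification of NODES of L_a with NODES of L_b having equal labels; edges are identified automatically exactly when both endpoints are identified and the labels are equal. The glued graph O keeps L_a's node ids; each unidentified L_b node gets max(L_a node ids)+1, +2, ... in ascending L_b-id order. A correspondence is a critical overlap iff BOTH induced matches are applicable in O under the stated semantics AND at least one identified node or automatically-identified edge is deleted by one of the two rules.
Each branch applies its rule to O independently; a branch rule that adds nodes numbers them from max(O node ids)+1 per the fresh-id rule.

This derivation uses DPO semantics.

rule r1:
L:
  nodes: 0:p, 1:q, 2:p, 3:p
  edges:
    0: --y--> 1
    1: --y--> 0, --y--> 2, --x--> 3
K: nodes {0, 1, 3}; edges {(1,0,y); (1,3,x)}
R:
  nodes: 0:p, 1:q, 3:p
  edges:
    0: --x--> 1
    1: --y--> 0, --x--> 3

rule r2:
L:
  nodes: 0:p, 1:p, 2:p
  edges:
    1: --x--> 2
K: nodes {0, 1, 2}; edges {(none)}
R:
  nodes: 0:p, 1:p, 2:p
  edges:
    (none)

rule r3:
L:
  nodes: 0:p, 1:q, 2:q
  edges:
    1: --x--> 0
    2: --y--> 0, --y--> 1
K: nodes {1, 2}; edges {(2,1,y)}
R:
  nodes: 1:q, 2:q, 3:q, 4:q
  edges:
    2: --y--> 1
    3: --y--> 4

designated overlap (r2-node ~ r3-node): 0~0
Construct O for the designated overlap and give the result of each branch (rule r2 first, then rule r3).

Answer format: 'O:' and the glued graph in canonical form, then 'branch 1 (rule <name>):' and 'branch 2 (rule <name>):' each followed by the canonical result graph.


O:
nodes: 0:p, 1:p, 2:p, 3:q, 4:q
edges: (1,2,x); (3,0,x); (4,0,y); (4,3,y)
branch 1 (rule r2):
nodes: 0:p, 1:p, 2:p, 3:q, 4:q
edges: (3,0,x); (4,0,y); (4,3,y)
branch 2 (rule r3):
nodes: 1:p, 2:p, 3:q, 4:q, 5:q, 6:q
edges: (1,2,x); (4,3,y); (5,6,y)


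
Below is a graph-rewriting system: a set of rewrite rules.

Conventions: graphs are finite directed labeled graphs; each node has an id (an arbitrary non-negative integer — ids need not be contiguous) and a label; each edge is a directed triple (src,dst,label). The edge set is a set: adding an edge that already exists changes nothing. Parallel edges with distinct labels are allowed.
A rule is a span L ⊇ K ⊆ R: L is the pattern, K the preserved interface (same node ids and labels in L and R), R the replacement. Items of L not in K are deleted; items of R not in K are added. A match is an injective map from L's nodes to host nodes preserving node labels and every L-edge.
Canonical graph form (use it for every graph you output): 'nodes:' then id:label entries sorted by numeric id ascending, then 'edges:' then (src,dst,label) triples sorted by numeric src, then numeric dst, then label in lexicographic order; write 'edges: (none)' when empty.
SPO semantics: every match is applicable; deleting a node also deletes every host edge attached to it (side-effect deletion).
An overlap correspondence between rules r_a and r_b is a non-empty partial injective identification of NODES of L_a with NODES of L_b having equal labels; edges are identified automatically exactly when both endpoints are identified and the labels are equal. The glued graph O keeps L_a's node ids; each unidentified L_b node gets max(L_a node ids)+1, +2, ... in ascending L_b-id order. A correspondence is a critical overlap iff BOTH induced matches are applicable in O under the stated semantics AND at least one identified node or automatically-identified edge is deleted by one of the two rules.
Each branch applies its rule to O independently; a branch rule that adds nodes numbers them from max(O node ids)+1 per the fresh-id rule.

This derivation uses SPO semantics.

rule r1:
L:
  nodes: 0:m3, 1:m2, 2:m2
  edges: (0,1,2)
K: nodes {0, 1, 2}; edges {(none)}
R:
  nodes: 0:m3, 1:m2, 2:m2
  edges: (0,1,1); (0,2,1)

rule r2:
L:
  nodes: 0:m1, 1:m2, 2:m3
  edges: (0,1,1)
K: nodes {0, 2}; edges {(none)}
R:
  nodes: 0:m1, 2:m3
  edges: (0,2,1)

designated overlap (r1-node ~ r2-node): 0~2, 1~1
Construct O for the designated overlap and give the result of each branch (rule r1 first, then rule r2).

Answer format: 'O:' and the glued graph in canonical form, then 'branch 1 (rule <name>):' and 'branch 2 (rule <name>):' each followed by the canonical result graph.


O:
nodes: 0:m3, 1:m2, 2:m2, 3:m1
edges: (0,1,2); (3,1,1)
branch 1 (rule r1):
nodes: 0:m3, 1:m2, 2:m2, 3:m1
edges: (0,1,1); (0,2,1); (3,1,1)
branch 2 (rule r2):
nodes: 0:m3, 2:m2, 3:m1
edges: (3,0,1)
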